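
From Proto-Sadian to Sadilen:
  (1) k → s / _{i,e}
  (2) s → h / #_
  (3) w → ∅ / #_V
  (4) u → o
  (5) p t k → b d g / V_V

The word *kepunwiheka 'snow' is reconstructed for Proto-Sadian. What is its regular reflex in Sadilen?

Sadilen: *kepunwiheka > sepunwiheka > hepunwiheka > heponwiheka > hebonwihega  (by palatalisation, debuccalisation, vowel merger, intervocalic voicing)

hebonwihega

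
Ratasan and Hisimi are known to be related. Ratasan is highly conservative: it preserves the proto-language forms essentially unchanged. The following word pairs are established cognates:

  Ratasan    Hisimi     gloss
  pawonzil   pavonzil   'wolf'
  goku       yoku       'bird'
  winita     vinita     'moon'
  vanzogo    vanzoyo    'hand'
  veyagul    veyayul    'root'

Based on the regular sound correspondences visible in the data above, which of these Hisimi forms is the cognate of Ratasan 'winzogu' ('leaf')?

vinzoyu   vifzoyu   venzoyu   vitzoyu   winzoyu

winita ~ vinita — Ratasan w corresponds to Hisimi v word-initially before a front vowel.
veyagul ~ veyayul — Ratasan g corresponds to Hisimi y between vowels (before a back vowel).
Applying these to Ratasan 'winzogu':
  winzogu → vinzogu   (w→v word-initially before a front vowel)
  vinzogu → vinzoyu   (g→y between vowels (before a back vowel))
So the Hisimi cognate is 'vinzoyu'.

vinzoyu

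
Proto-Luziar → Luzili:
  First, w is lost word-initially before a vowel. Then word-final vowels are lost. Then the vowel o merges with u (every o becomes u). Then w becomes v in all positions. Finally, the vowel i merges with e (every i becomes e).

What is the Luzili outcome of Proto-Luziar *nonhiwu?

nunhev

Luzili: start from *nonhiwu.
  rule 1: no change — nonhiwu
  rule 2 (apocope): nonhiwu → nonhiw
  rule 3 (vowel merger): nonhiw → nunhiw
  rule 4 (unconditioned shift): nunhiw → nunhiv
  rule 5 (vowel merger): nunhiv → nunhev
  ⇒ Luzili nunhev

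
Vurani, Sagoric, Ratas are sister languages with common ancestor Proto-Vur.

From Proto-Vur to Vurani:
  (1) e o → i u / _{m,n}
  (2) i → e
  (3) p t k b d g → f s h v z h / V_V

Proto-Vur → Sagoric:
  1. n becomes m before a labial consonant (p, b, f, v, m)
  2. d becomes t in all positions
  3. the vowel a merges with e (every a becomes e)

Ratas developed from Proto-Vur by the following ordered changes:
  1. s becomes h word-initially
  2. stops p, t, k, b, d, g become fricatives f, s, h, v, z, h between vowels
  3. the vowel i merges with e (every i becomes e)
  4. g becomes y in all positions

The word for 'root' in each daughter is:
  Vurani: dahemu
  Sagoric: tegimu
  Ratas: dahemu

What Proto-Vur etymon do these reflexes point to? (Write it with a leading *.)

*dagimu

Position 4: Vurani has e, Sagoric has i, Ratas has e. Sagoric preserves i here (none of its changes turn any other segment into i), so the proto-segment is *i.
Position 1: Vurani has d, Sagoric has t, Ratas has d. Vurani preserves d here (none of its changes turn any other segment into d), so the proto-segment is *d.
This points to *dagimu. Verify forward in each daughter:
Vurani: start from *dagimu.
  rule 1: no change — dagimu
  rule 2 (vowel merger): dagimu → dagemu
  rule 3 (intervocalic lenition): dagemu → dahemu
  ⇒ Vurani dahemu
Sagoric: start from *dagimu.
  rule 1: no change — dagimu
  rule 2 (unconditioned shift): dagimu → tagimu
  rule 3 (vowel merger): tagimu → tegimu
  ⇒ Sagoric tegimu
Ratas: *dagimu
  dagimu (rule 1 does not apply)
  dagimu → dahimu   [intervocalic lenition]
  dahimu → dahemu   [vowel merger]
  dahemu (rule 4 does not apply)
  giving Ratas dahemu.
Only *dagimu yields all of Vurani dahemu, Sagoric tegimu, Ratas dahemu.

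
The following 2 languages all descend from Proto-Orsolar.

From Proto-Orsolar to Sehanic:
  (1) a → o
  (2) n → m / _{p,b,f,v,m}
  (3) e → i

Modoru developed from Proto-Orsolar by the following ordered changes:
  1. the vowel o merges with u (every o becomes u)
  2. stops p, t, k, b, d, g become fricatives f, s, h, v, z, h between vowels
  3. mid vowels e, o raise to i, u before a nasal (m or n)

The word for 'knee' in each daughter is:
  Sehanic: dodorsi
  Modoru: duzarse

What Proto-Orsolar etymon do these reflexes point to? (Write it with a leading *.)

*dodarse

Position 7: Sehanic has i, Modoru has e. Modoru preserves e here (none of its changes turn any other segment into e), so the proto-segment is *e.
Position 4: Sehanic has o, Modoru has a. Modoru preserves a here (none of its changes turn any other segment into a), so the proto-segment is *a.
Position 2: Sehanic has o, Modoru has u. Taking the neighbouring segments as reconstructed: Sehanic o could go back to *a or *o; Modoru u could go back to *o or *u — the one source consistent with every daughter is *o.
This points to *dodarse. Verify forward in each daughter:
Sehanic: start from *dodarse.
  rule 1 (vowel merger): dodarse → dodorse
  rule 2: no change — dodorse
  rule 3 (vowel merger): dodorse → dodorsi
  ⇒ Sehanic dodorsi
Modoru: *dodarse
  dodarse → dudarse   [vowel merger]
  dudarse → duzarse   [intervocalic lenition]
  duzarse (rule 3 does not apply)
  giving Modoru duzarse.
*dodarse is the unique common source.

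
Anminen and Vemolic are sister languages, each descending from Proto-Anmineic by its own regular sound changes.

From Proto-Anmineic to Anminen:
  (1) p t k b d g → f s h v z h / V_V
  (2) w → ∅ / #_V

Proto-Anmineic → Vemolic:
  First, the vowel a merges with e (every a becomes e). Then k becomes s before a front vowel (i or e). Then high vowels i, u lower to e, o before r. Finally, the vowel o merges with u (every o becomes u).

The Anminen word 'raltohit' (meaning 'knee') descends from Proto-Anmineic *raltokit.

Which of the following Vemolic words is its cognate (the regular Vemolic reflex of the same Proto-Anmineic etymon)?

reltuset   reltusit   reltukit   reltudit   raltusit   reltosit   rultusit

reltusit

Vemolic: *raltokit
  raltokit → reltokit   [vowel merger]
  reltokit → reltosit   [palatalisation]
  reltosit (rule 3 does not apply)
  reltosit → reltusit   [vowel merger]
  giving Vemolic reltusit.
Among the options, 'reltusit' alone shows every Vemolic change applied in order.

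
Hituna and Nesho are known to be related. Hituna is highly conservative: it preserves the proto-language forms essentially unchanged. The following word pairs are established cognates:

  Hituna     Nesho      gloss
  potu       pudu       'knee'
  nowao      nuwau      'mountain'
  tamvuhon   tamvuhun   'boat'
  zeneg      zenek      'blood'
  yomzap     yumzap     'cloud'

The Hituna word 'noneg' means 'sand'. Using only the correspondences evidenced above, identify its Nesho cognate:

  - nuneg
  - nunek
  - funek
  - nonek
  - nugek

tamvuhon ~ tamvuhun — Hituna o corresponds to Nesho u after a consonant, before a nasal.
zeneg ~ zenek — Hituna g corresponds to Nesho k word-finally.
Applying these to Hituna 'noneg':
  noneg → nuneg   (o→u after a consonant, before a nasal)
  nuneg → nunek   (g→k word-finally)
So the Nesho cognate is 'nunek'.

nunek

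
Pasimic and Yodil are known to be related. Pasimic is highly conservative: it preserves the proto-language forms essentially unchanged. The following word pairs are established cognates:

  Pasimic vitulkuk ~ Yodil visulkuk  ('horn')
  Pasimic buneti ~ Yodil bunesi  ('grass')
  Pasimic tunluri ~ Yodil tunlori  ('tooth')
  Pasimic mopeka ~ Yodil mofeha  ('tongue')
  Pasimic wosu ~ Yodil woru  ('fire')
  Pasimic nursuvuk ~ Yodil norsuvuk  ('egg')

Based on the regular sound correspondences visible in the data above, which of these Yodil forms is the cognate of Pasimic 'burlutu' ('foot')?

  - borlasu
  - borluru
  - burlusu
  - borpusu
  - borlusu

tunluri ~ tunlori, nursuvuk ~ norsuvuk — Pasimic u corresponds to Yodil o after a consonant, before r.
vitulkuk ~ visulkuk — Pasimic t corresponds to Yodil s between vowels (before a back vowel).
Applying these to Pasimic 'burlutu':
  burlutu → borlutu   (u→o after a consonant, before r)
  borlutu → borlusu   (t→s between vowels (before a back vowel))
So the Yodil cognate is 'borlusu'.

borlusu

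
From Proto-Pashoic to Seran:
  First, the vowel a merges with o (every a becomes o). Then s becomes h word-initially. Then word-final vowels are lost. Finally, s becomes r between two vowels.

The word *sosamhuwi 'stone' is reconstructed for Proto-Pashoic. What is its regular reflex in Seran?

horomhuw

Seran: start from *sosamhuwi.
  rule 1 (vowel merger): sosamhuwi → sosomhuwi
  rule 2 (debuccalisation): sosomhuwi → hosomhuwi
  rule 3 (apocope): hosomhuwi → hosomhuw
  rule 4 (rhotacism): hosomhuw → horomhuw
  ⇒ Seran horomhuw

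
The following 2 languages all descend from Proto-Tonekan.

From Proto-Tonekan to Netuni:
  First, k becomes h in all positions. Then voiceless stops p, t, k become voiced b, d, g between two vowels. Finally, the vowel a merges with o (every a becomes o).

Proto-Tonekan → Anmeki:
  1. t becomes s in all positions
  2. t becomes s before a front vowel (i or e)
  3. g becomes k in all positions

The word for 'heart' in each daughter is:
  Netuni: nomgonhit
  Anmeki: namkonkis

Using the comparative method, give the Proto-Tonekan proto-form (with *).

*namgonkit

Position 7: Netuni has h, Anmeki has k. Taking the neighbouring segments as reconstructed: Netuni h could go back to *k or *h; Anmeki k could go back to *k or *g — the one source consistent with every daughter is *k.
Position 9: Netuni has t, Anmeki has s. Netuni preserves t here (none of its changes turn any other segment into t), so the proto-segment is *t.
This points to *namgonkit. Verify forward in each daughter:
Netuni: *namgonkit
  namgonkit → namgonhit   [unconditioned shift]
  namgonhit (rule 2 does not apply)
  namgonhit → nomgonhit   [vowel merger]
  giving Netuni nomgonhit.
Anmeki: *namgonkit
  namgonkit → namgonkis   [unconditioned shift]
  namgonkis (rule 2 does not apply)
  namgonkis → namkonkis   [unconditioned shift]
  giving Anmeki namkonkis.
Only *namgonkit yields all of Netuni nomgonhit, Anmeki namkonkis.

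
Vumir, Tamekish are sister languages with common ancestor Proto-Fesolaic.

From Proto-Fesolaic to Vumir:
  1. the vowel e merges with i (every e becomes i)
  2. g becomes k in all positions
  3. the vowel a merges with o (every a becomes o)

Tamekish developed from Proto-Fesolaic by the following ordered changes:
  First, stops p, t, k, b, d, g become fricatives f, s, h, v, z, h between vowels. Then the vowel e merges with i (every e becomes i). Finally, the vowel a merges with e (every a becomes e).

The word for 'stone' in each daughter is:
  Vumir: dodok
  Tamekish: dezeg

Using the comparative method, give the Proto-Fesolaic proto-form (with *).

Position 3: Vumir has d, Tamekish has z. Vumir preserves d here (none of its changes turn any other segment into d), so the proto-segment is *d.
Position 4: Vumir has o, Tamekish has e. In Tamekish, e can only continue *a, so the proto-segment is *a.
This points to *dadag. Verify forward in each daughter:
Vumir: *dadag
  dadag (rule 1 does not apply)
  dadag → dadak   [unconditioned shift]
  dadak → dodok   [vowel merger]
  giving Vumir dodok.
Tamekish: *dadag > dazag > dezeg  (by intervocalic lenition, vowel merger)
*dadag is the unique common source.

*dadag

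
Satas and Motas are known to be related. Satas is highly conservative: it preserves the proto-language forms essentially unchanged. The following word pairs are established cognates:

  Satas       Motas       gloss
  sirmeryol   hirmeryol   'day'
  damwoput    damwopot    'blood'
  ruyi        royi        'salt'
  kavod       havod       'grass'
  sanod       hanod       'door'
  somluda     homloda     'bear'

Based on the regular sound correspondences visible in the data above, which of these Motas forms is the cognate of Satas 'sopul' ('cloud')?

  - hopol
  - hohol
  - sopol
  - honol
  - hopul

somluda ~ homloda — Satas s corresponds to Motas h word-initially before a back vowel.
damwoput ~ damwopot, ruyi ~ royi — Satas u corresponds to Motas o after a consonant, before a consonant other than r, m, n, p, b, f, v.
Applying these to Satas 'sopul':
  sopul → hopul   (s→h word-initially before a back vowel)
  hopul → hopol   (u→o after a consonant, before a consonant other than r, m, n, p, b, f, v)
So the Motas cognate is 'hopol'.

hopol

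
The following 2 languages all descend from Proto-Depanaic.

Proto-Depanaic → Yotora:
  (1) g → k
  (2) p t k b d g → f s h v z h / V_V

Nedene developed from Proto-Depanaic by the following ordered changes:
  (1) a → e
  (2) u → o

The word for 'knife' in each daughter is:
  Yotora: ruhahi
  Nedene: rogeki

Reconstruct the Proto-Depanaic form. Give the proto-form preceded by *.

Position 4: Yotora has a, Nedene has e. Yotora preserves a here (none of its changes turn any other segment into a), so the proto-segment is *a.
Position 5: Yotora has h, Nedene has k. Nedene preserves k here (none of its changes turn any other segment into k), so the proto-segment is *k.
Position 3: Yotora has h, Nedene has g. Nedene preserves g here (none of its changes turn any other segment into g), so the proto-segment is *g.
Verify the candidate proto-form against each daughter:
Yotora: *rugaki > rukaki > ruhahi  (by unconditioned shift, intervocalic lenition)
Nedene: *rugaki
  rugaki → rugeki   [vowel merger]
  rugeki → rogeki   [vowel merger]
  giving Nedene rogeki.
*rugaki is the unique common source.

*rugaki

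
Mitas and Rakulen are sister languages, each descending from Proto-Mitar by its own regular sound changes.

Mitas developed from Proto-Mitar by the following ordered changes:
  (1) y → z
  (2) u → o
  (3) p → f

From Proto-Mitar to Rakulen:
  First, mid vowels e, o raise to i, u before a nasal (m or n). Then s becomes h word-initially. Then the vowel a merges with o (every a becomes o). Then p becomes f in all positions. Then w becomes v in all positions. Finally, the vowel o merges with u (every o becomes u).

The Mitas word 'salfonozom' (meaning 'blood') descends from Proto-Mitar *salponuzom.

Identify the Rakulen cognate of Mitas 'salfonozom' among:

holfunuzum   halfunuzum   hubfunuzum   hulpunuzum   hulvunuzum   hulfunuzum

hulfunuzum

Rakulen: *salponuzom
  salponuzom → salpunuzum   [pre-nasal raising]
  salpunuzum → halpunuzum   [debuccalisation]
  halpunuzum → holpunuzum   [vowel merger]
  holpunuzum → holfunuzum   [unconditioned shift]
  holfunuzum (rule 5 does not apply)
  holfunuzum → hulfunuzum   [vowel merger]
  giving Rakulen hulfunuzum.
Among the options, 'hulfunuzum' alone shows every Rakulen change applied in order.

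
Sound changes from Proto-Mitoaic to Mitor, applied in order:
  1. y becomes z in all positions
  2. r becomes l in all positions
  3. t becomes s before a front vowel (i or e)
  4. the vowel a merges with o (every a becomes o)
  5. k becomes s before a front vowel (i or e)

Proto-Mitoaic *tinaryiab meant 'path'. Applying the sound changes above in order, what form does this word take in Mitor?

sinolziob

Mitor: *tinaryiab
  tinaryiab → tinarziab   [unconditioned shift]
  tinarziab → tinalziab   [unconditioned shift]
  tinalziab → sinalziab   [palatalisation]
  sinalziab → sinolziob   [vowel merger]
  sinolziob (rule 5 does not apply)
  giving Mitor sinolziob.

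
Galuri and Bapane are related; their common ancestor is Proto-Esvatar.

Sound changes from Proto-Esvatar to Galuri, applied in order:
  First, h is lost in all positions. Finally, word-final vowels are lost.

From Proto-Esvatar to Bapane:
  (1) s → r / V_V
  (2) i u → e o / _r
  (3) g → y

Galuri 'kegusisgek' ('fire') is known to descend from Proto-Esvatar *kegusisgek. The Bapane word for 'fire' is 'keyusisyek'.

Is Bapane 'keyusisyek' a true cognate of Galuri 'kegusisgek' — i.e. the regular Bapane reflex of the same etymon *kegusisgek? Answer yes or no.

no

Derive the expected Bapane reflex of *kegusisgek:
Bapane: *kegusisgek
  kegusisgek → kegurisgek   [rhotacism]
  kegurisgek → kegorisgek   [pre-rhotic lowering]
  kegorisgek → keyorisyek   [unconditioned shift]
  giving Bapane keyorisyek.
The regular Bapane reflex would be 'keyorisyek', but the attested form is 'keyusisyek'. The correspondence is irregular, so they are not cognates (the Bapane form has a different source).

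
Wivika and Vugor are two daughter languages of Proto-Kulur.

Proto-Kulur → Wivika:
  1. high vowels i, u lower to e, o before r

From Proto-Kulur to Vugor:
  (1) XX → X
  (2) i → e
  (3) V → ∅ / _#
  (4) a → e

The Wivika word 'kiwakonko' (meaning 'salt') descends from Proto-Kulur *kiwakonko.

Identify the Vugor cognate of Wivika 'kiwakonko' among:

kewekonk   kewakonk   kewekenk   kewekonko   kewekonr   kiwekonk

Vugor: start from *kiwakonko.
  rule 1: no change — kiwakonko
  rule 2 (vowel merger): kiwakonko → kewakonko
  rule 3 (apocope): kewakonko → kewakonk
  rule 4 (vowel merger): kewakonk → kewekonk
  ⇒ Vugor kewekonk
Among the options, 'kewekonk' alone shows every Vugor change applied in order.

kewekonk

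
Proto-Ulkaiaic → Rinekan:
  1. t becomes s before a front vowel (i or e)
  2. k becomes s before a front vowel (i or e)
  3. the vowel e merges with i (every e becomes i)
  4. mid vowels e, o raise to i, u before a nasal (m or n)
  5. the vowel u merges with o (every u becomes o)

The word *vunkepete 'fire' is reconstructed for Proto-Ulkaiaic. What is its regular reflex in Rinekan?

Rinekan: start from *vunkepete.
  rule 1 (palatalisation): vunkepete → vunkepese
  rule 2 (palatalisation): vunkepese → vunsepese
  rule 3 (vowel merger): vunsepese → vunsipisi
  rule 4: no change — vunsipisi
  rule 5 (vowel merger): vunsipisi → vonsipisi
  ⇒ Rinekan vonsipisi

vonsipisi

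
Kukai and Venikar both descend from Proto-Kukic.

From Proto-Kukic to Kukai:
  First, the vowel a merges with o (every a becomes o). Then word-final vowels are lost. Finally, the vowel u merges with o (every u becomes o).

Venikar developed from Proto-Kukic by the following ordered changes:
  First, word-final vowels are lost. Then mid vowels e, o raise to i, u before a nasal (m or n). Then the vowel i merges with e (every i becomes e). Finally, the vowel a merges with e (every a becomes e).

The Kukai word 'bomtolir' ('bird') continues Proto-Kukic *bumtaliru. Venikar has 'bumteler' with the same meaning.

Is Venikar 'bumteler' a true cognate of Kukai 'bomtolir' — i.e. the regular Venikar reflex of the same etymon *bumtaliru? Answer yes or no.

Derive the expected Venikar reflex of *bumtaliru:
Venikar: *bumtaliru
  bumtaliru → bumtalir   [apocope]
  bumtalir (rule 2 does not apply)
  bumtalir → bumtaler   [vowel merger]
  bumtaler → bumteler   [vowel merger]
  giving Venikar bumteler.
Venikar 'bumteler' matches the regular reflex exactly, so the pair is cognate.

yes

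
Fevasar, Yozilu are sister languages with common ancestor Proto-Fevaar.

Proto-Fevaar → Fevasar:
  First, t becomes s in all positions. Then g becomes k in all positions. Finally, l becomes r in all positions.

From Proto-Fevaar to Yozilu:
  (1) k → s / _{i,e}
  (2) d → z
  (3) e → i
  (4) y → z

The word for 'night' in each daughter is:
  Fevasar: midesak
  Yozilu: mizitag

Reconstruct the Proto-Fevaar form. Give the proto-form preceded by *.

Position 7: Fevasar has k, Yozilu has g. Yozilu preserves g here (none of its changes turn any other segment into g), so the proto-segment is *g.
Position 4: Fevasar has e, Yozilu has i. Fevasar preserves e here (none of its changes turn any other segment into e), so the proto-segment is *e.
Position 5: Fevasar has s, Yozilu has t. Yozilu preserves t here (none of its changes turn any other segment into t), so the proto-segment is *t.
Continuing position by position gives *midetag; check it forward:
Fevasar: start from *midetag.
  rule 1 (unconditioned shift): midetag → midesag
  rule 2 (unconditioned shift): midesag → midesak
  rule 3: no change — midesak
  ⇒ Fevasar midesak
Yozilu: *midetag
  midetag (rule 1 does not apply)
  midetag → mizetag   [unconditioned shift]
  mizetag → mizitag   [vowel merger]
  mizitag (rule 4 does not apply)
  giving Yozilu mizitag.
Only *midetag yields all of Fevasar midesak, Yozilu mizitag.

*midetag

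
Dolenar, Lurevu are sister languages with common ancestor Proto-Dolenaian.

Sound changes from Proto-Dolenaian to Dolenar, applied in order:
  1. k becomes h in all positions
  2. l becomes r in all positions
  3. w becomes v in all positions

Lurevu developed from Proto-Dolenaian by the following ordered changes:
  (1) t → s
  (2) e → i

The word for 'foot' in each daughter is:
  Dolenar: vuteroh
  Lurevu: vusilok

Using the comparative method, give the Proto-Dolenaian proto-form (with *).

*vutelok

Position 4: Dolenar has e, Lurevu has i. Dolenar preserves e here (none of its changes turn any other segment into e), so the proto-segment is *e.
Position 5: Dolenar has r, Lurevu has l. Lurevu preserves l here (none of its changes turn any other segment into l), so the proto-segment is *l.
Position 3: Dolenar has t, Lurevu has s. Dolenar preserves t here (none of its changes turn any other segment into t), so the proto-segment is *t.
Verify the candidate proto-form against each daughter:
Dolenar: start from *vutelok.
  rule 1 (unconditioned shift): vutelok → vuteloh
  rule 2 (unconditioned shift): vuteloh → vuteroh
  rule 3: no change — vuteroh
  ⇒ Dolenar vuteroh
Lurevu: *vutelok
  vutelok → vuselok   [unconditioned shift]
  vuselok → vusilok   [vowel merger]
  giving Lurevu vusilok.
No other proto-form is consistent with every reflex, so the reconstruction is *vutelok.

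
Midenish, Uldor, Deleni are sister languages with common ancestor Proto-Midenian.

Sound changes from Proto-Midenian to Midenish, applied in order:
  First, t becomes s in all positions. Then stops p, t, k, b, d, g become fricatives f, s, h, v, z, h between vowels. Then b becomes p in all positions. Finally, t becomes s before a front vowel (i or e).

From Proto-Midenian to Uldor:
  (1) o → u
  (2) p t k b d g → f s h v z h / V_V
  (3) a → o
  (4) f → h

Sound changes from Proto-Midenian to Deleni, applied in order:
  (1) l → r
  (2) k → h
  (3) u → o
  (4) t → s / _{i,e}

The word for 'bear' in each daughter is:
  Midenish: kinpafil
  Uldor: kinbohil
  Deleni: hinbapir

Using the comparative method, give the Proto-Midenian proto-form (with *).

Position 1: Midenish has k, Uldor has k, Deleni has h. Midenish preserves k here (none of its changes turn any other segment into k), so the proto-segment is *k.
Position 4: Midenish has p, Uldor has b, Deleni has b. Uldor preserves b here (none of its changes turn any other segment into b), so the proto-segment is *b.
Continuing position by position gives *kinbapil; check it forward:
Midenish: *kinbapil
  kinbapil (rule 1 does not apply)
  kinbapil → kinbafil   [intervocalic lenition]
  kinbafil → kinpafil   [unconditioned shift]
  kinpafil (rule 4 does not apply)
  giving Midenish kinpafil.
Uldor: *kinbapil
  kinbapil (rule 1 does not apply)
  kinbapil → kinbafil   [intervocalic lenition]
  kinbafil → kinbofil   [vowel merger]
  kinbofil → kinbohil   [unconditioned shift]
  giving Uldor kinbohil.
Deleni: start from *kinbapil.
  rule 1 (unconditioned shift): kinbapil → kinbapir
  rule 2 (unconditioned shift): kinbapir → hinbapir
  rule 3: no change — hinbapir
  rule 4: no change — hinbapir
  ⇒ Deleni hinbapir
Only *kinbapil yields all of Midenish kinpafil, Uldor kinbohil, Deleni hinbapir.

*kinbapil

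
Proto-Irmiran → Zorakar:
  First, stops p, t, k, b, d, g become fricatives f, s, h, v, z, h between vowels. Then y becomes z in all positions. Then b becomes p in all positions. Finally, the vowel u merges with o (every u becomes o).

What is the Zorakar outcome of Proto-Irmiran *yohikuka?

Zorakar: start from *yohikuka.
  rule 1 (intervocalic lenition): yohikuka → yohihuha
  rule 2 (unconditioned shift): yohihuha → zohihuha
  rule 3: no change — zohihuha
  rule 4 (vowel merger): zohihuha → zohihoha
  ⇒ Zorakar zohihoha

zohihoha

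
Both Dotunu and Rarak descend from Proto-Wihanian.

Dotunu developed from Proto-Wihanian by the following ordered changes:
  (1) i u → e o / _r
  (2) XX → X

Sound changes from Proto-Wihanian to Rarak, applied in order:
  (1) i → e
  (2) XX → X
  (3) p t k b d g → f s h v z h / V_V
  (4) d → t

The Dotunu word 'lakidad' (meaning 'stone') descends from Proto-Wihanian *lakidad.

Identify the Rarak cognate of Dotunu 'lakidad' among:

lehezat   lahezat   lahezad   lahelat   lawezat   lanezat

lahezat

Rarak: start from *lakidad.
  rule 1 (vowel merger): lakidad → lakedad
  rule 2: no change — lakedad
  rule 3 (intervocalic lenition): lakedad → lahezad
  rule 4 (unconditioned shift): lahezad → lahezat
  ⇒ Rarak lahezat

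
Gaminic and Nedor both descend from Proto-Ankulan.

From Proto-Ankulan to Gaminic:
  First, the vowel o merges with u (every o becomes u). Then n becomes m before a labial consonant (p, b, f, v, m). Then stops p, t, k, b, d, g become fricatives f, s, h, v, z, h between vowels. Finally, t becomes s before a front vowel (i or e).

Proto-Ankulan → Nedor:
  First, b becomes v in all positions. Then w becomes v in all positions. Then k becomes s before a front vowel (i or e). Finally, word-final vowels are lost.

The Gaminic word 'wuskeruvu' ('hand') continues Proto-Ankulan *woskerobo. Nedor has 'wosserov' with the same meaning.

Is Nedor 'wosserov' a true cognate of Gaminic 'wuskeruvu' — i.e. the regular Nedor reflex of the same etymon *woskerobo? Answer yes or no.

no

Derive the expected Nedor reflex of *woskerobo:
Nedor: *woskerobo > woskerovo > voskerovo > vosserovo > vosserov  (by unconditioned shift, unconditioned shift, palatalisation, apocope)
The regular Nedor reflex would be 'vosserov', but the attested form is 'wosserov'. The correspondence is irregular, so they are not cognates (the Nedor form has a different source).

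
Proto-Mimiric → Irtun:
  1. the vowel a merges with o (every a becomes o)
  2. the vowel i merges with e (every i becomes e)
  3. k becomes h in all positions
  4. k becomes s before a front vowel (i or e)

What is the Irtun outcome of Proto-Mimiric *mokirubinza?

moherubenzo

Irtun: start from *mokirubinza.
  rule 1 (vowel merger): mokirubinza → mokirubinzo
  rule 2 (vowel merger): mokirubinzo → mokerubenzo
  rule 3 (unconditioned shift): mokerubenzo → moherubenzo
  rule 4: no change — moherubenzo
  ⇒ Irtun moherubenzo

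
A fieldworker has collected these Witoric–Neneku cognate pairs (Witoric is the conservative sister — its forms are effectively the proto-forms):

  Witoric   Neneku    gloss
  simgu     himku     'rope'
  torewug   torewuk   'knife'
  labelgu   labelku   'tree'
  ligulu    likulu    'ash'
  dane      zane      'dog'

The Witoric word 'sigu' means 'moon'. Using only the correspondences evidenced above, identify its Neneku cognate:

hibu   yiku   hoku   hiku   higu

hiku

simgu ~ himku — Witoric s corresponds to Neneku h word-initially before a front vowel.
ligulu ~ likulu — Witoric g corresponds to Neneku k between vowels (before a back vowel).
Applying these to Witoric 'sigu':
  sigu → higu   (s→h word-initially before a front vowel)
  higu → hiku   (g→k between vowels (before a back vowel))
So the Neneku cognate is 'hiku'.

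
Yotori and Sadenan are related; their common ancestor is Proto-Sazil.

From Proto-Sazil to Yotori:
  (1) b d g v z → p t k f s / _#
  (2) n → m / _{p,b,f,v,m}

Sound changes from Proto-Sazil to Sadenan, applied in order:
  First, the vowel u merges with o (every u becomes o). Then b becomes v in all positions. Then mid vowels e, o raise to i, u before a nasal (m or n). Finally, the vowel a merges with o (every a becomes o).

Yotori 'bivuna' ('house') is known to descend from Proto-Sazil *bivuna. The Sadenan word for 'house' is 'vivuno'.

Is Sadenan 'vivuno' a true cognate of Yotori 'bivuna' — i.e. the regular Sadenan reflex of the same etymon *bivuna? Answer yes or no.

yes

Derive the expected Sadenan reflex of *bivuna:
Sadenan: start from *bivuna.
  rule 1 (vowel merger): bivuna → bivona
  rule 2 (unconditioned shift): bivona → vivona
  rule 3 (pre-nasal raising): vivona → vivuna
  rule 4 (vowel merger): vivuna → vivuno
  ⇒ Sadenan vivuno
Sadenan 'vivuno' matches the regular reflex exactly, so the pair is cognate.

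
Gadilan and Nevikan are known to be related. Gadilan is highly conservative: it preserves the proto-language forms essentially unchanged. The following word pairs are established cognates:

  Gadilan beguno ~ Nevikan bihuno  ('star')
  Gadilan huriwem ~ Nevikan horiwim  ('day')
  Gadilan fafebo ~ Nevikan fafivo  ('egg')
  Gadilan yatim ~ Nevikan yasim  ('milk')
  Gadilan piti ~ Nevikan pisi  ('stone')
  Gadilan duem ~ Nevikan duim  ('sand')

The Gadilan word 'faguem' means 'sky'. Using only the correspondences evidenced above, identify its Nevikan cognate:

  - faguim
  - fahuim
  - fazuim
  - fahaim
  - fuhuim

beguno ~ bihuno — Gadilan g corresponds to Nevikan h between vowels (before a back vowel).
duem ~ duim — Gadilan e corresponds to Nevikan i after a vowel, before a nasal.
Applying these to Gadilan 'faguem':
  faguem → fahuem   (g→h between vowels (before a back vowel))
  fahuem → fahuim   (e→i after a vowel, before a nasal)
So the Nevikan cognate is 'fahuim'.

fahuim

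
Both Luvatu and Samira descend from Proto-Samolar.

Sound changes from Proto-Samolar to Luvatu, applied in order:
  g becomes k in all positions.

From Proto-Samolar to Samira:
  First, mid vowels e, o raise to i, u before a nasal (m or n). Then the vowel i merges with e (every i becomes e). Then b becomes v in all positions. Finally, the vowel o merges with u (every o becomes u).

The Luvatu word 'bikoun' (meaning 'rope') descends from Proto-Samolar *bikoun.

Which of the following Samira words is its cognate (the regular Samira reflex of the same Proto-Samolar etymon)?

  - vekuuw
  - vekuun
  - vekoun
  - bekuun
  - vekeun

Samira: *bikoun > bekoun > vekoun > vekuun  (by vowel merger, unconditioned shift, vowel merger)
Only 'vekuun' matches the regular Samira development of *bikoun.

vekuun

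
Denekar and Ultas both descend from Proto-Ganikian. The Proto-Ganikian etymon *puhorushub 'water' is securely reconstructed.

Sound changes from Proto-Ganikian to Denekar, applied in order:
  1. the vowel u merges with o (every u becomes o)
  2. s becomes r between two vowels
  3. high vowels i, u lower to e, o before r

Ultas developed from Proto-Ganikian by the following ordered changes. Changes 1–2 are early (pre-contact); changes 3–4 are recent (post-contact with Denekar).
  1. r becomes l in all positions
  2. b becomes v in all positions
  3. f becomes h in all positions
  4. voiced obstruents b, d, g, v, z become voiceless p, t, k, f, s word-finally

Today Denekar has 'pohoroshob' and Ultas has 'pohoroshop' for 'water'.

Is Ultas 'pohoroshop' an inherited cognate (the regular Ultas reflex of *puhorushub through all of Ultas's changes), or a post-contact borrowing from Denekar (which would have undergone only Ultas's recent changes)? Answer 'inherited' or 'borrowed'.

borrowed

If inherited, *puhorushub would pass through all of Ultas's changes:
Ultas: start from *puhorushub.
  rule 1 (unconditioned shift): puhorushub → puholushub
  rule 2 (unconditioned shift): puholushub → puholushuv
  rule 3: no change — puholushuv
  rule 4 (final devoicing): puholushuv → puholushuf
  ⇒ Ultas puholushuf
If borrowed from Denekar 'pohoroshob' after the early changes, it would undergo only the recent ones:
  rule 3 (unconditioned shift): no change (pohoroshob)
  rule 4 (final devoicing): pohoroshob → pohoroshop
  ⇒ as a loan: pohoroshop
Ultas 'pohoroshop' matches the loan outcome 'pohoroshop', not the inherited 'puholushuf' — it skipped the early Ultas changes, so it was borrowed from Denekar.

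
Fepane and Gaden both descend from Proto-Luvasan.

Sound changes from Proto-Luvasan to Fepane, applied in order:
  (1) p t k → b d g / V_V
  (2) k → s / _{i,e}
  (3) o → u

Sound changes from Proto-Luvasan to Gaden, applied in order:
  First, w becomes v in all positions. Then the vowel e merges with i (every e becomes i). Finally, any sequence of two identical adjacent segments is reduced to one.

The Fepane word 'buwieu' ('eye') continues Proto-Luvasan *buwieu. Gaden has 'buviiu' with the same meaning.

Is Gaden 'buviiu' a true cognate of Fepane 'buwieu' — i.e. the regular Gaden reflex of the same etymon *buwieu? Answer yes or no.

no

Derive the expected Gaden reflex of *buwieu:
Gaden: start from *buwieu.
  rule 1 (unconditioned shift): buwieu → buvieu
  rule 2 (vowel merger): buvieu → buviiu
  rule 3 (degemination): buviiu → buviu
  ⇒ Gaden buviu
The regular Gaden reflex would be 'buviu', but the attested form is 'buviiu'. The correspondence is irregular, so they are not cognates (the Gaden form has a different source).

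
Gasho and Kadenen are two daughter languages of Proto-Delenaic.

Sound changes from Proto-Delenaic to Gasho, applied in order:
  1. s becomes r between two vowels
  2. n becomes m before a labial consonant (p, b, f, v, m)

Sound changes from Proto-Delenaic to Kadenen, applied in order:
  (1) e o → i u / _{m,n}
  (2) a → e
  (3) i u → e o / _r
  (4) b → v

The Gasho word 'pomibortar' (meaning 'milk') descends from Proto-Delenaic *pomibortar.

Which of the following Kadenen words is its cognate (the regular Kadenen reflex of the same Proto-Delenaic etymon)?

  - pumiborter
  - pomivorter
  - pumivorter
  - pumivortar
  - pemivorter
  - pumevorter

Kadenen: *pomibortar
  pomibortar → pumibortar   [pre-nasal raising]
  pumibortar → pumiborter   [vowel merger]
  pumiborter (rule 3 does not apply)
  pumiborter → pumivorter   [unconditioned shift]
  giving Kadenen pumivorter.
Among the options, 'pumivorter' alone shows every Kadenen change applied in order.

pumivorter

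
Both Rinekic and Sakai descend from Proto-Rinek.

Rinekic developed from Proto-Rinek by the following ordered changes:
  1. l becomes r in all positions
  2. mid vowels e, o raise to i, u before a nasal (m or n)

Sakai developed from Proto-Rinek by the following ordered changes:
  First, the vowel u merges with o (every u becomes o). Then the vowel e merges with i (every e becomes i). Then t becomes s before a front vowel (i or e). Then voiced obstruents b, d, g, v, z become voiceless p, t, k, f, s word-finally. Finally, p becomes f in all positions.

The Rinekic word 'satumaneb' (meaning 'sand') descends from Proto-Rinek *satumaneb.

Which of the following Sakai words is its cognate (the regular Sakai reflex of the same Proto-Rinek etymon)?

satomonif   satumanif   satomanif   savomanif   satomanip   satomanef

Sakai: *satumaneb
  satumaneb → satomaneb   [vowel merger]
  satomaneb → satomanib   [vowel merger]
  satomanib (rule 3 does not apply)
  satomanib → satomanip   [final devoicing]
  satomanip → satomanif   [unconditioned shift]
  giving Sakai satomanif.
Only 'satomanif' matches the regular Sakai development of *satumaneb.

satomanif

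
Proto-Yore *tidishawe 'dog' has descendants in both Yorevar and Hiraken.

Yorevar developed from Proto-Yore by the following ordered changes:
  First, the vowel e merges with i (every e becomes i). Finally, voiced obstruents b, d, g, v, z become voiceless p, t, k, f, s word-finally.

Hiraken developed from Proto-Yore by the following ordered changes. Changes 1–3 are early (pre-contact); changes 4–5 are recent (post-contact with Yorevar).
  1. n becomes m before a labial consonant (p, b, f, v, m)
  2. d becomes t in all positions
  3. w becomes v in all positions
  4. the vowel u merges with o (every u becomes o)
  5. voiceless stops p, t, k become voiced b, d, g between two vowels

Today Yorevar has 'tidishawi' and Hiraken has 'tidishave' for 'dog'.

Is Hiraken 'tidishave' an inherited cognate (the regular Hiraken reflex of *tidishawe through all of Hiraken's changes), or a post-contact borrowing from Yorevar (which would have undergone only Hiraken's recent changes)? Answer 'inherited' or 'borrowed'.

If inherited, *tidishawe would pass through all of Hiraken's changes:
Hiraken: *tidishawe > titishawe > titishave > tidishave  (by unconditioned shift, unconditioned shift, intervocalic voicing)
If borrowed from Yorevar 'tidishawi' after the early changes, it would undergo only the recent ones:
  rule 4 (vowel merger): no change (tidishawi)
  rule 5 (intervocalic voicing): no change (tidishawi)
  ⇒ as a loan: tidishawi
Hiraken 'tidishave' matches the inherited outcome exactly, so it is an inherited cognate, not a loan.

inherited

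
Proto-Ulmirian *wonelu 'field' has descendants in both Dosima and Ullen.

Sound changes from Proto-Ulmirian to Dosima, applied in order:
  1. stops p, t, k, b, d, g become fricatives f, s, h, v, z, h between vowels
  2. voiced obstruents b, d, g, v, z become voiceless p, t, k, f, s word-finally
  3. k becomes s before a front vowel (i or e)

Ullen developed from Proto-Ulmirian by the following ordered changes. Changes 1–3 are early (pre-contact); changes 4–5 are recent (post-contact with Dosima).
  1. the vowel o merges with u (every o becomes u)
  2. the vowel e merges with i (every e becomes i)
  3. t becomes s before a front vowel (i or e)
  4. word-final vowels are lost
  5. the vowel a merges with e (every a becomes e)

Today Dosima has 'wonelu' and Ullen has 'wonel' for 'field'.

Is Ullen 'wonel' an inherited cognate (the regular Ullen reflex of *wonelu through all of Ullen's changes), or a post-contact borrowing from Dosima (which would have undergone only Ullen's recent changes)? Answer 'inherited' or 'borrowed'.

If inherited, *wonelu would pass through all of Ullen's changes:
Ullen: *wonelu > wunelu > wunilu > wunil  (by vowel merger, vowel merger, apocope)
If borrowed from Dosima 'wonelu' after the early changes, it would undergo only the recent ones:
  rule 4 (apocope): wonelu → wonel
  rule 5 (vowel merger): no change (wonel)
  ⇒ as a loan: wonel
Ullen 'wonel' matches the loan outcome 'wonel', not the inherited 'wunil' — it skipped the early Ullen changes, so it was borrowed from Dosima.

borrowed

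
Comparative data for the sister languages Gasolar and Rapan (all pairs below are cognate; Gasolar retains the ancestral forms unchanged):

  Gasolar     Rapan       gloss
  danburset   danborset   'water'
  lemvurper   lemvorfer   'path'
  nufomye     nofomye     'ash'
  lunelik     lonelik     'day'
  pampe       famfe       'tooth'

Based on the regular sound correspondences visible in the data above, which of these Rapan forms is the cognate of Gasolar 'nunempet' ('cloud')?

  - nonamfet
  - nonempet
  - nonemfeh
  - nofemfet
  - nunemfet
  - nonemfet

nonemfet

lunelik ~ lonelik — Gasolar u corresponds to Rapan o after a consonant, before a nasal.
lemvurper ~ lemvorfer, pampe ~ famfe — Gasolar p corresponds to Rapan f after a consonant, before a front vowel.
Applying these to Gasolar 'nunempet':
  nunempet → nonempet   (u→o after a consonant, before a nasal)
  nonempet → nonemfet   (p→f after a consonant, before a front vowel)
So the Rapan cognate is 'nonemfet'.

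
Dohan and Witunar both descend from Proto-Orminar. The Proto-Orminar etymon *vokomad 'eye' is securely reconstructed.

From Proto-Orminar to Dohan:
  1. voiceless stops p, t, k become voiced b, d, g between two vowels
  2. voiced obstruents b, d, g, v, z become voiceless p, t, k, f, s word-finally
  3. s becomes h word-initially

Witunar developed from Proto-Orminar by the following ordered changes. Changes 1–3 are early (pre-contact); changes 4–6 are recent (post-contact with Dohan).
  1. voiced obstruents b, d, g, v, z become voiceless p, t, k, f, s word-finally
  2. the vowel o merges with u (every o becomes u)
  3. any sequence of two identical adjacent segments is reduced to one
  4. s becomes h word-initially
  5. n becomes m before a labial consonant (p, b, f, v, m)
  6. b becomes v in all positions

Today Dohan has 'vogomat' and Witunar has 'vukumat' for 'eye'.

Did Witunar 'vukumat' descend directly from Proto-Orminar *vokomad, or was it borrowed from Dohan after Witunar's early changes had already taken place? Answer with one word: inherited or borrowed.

If inherited, *vokomad would pass through all of Witunar's changes:
Witunar: *vokomad
  vokomad → vokomat   [final devoicing]
  vokomat → vukumat   [vowel merger]
  vukumat (rule 3 does not apply)
  vukumat (rule 4 does not apply)
  vukumat (rule 5 does not apply)
  vukumat (rule 6 does not apply)
  giving Witunar vukumat.
If borrowed from Dohan 'vogomat' after the early changes, it would undergo only the recent ones:
  rule 4 (debuccalisation): no change (vogomat)
  rule 5 (nasal place assimilation): no change (vogomat)
  rule 6 (unconditioned shift): no change (vogomat)
  ⇒ as a loan: vogomat
Witunar 'vukumat' matches the inherited outcome exactly, so it is an inherited cognate, not a loan.

inherited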